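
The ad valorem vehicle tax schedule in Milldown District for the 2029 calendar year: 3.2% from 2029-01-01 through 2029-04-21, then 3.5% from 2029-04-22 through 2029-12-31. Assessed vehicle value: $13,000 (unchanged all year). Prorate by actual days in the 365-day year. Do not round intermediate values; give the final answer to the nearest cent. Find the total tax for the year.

$443.14

2029-01-01 to 2029-04-21: 111 days at 3.2% → $13,000 × 3.2% × 111/365 = $126.5096
2029-04-22 to 2029-12-31: 254 days at 3.5% → $13,000 × 3.5% × 254/365 = $316.6301
Total = $443.1397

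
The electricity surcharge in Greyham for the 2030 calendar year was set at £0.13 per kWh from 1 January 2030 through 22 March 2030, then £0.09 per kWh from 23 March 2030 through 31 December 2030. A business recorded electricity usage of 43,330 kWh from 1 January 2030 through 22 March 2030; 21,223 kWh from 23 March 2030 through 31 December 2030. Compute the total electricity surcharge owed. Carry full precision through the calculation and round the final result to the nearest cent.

1 January – 22 March 2030: 43,330 kWh at £0.13/kWh → £5632.90
23 March – 31 December 2030: 21,223 kWh at £0.09/kWh → £1910.07

£7542.97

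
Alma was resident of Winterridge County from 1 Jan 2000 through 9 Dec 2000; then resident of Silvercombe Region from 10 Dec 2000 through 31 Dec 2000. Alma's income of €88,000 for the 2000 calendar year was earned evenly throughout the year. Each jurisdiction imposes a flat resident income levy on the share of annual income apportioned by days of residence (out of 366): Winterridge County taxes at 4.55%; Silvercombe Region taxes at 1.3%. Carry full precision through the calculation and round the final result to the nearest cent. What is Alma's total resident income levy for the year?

Winterridge County, 1 Jan – 9 Dec 2000: 344 days → €88,000 × 4.55% × 344/366 = €3,763.3224
Silvercombe Region, 10 Dec – 31 Dec 2000: 22 days → €88,000 × 1.3% × 22/366 = €68.7650
Total = €3,832.0874

€3,832.09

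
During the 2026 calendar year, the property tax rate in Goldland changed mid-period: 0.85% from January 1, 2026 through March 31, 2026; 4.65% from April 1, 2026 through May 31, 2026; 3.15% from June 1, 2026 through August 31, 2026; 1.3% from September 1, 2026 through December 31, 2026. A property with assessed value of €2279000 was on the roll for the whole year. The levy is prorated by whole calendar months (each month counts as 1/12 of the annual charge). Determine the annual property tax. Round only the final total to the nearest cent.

€50327.92

January 1 – March 31, 2026: 3 months at 0.85% → €2279000 × 0.85% × 3/12 = €4842.8750
April 1 – May 31, 2026: 2 months at 4.65% → €2279000 × 4.65% × 2/12 = €17662.2500
June 1 – August 31, 2026: 3 months at 3.15% → €2279000 × 3.15% × 3/12 = €17947.1250
September 1 – December 31, 2026: 4 months at 1.3% → €2279000 × 1.3% × 4/12 = €9875.6667
Total = €50327.9167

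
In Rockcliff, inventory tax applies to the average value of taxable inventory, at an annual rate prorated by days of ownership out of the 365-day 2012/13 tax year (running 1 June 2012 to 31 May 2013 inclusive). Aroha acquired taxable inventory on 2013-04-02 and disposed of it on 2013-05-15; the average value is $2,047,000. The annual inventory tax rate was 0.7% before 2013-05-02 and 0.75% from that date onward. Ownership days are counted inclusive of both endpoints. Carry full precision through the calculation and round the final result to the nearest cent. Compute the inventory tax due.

2013-04-02 to 2013-05-01: 30 days at 0.7% → $2,047,000 × 0.7% × 30/365 = $1,177.7260
2013-05-02 to 2013-05-15: 14 days at 0.75% → $2,047,000 × 0.75% × 14/365 = $588.8630
Total = $1,766.5890

$1,766.59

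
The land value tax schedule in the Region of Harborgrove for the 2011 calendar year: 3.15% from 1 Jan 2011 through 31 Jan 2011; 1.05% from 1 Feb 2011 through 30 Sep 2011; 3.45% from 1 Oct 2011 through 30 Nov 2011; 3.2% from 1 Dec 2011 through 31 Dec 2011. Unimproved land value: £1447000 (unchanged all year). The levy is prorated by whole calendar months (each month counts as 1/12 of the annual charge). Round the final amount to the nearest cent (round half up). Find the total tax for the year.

1 Jan – 31 Jan 2011: 1 month at 3.15% → £1447000 × 3.15% × 1/12 = £3798.3750
1 Feb – 30 Sep 2011: 8 months at 1.05% → £1447000 × 1.05% × 8/12 = £10129.0000
1 Oct – 30 Nov 2011: 2 months at 3.45% → £1447000 × 3.45% × 2/12 = £8320.2500
1 Dec – 31 Dec 2011: 1 month at 3.2% → £1447000 × 3.2% × 1/12 = £3858.6667
Total = £26106.2917

£26106.29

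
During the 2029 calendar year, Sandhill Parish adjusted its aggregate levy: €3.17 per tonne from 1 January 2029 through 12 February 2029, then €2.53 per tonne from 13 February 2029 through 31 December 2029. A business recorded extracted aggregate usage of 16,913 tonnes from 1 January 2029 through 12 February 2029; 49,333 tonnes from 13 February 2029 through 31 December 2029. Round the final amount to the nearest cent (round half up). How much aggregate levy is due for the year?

1 January – 12 February 2029: 16,913 tonnes at €3.17/tonne → €53,614.21
13 February – 31 December 2029: 49,333 tonnes at €2.53/tonne → €124,812.49

€178,426.70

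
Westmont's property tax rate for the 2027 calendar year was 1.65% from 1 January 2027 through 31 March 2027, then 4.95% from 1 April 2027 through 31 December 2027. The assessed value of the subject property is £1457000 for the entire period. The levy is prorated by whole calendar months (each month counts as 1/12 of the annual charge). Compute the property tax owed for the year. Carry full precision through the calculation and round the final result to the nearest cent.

£60101.25

1 January – 31 March 2027: 3 months at 1.65% → £1457000 × 1.65% × 3/12 = £6010.1250
1 April – 31 December 2027: 9 months at 4.95% → £1457000 × 4.95% × 9/12 = £54091.1250
Total = £60101.2500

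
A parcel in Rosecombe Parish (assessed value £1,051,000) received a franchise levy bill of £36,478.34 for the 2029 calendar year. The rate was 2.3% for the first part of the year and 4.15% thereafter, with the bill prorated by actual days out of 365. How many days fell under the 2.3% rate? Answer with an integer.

Let d = days at the first rate; then 365 − d days at the second rate.
£1,051,000 × [2.3%·d + 4.15%·(365−d)] / 365 = £36,478.34
Solving gives d = 134, so the new rate took effect on 15 May 2029.

134 days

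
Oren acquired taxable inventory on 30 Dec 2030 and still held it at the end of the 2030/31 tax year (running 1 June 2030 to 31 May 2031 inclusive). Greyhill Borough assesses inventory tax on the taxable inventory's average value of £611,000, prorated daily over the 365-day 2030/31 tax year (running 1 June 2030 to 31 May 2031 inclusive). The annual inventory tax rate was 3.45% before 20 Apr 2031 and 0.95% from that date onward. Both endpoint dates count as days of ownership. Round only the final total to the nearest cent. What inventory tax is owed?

30 Dec 2030 – 19 Apr 2031: 111 days at 3.45% → £611,000 × 3.45% × 111/365 = £6,410.4781
20 Apr – 31 May 2031: 42 days at 0.95% → £611,000 × 0.95% × 42/365 = £667.9151
Total = £7,078.3932

£7,078.39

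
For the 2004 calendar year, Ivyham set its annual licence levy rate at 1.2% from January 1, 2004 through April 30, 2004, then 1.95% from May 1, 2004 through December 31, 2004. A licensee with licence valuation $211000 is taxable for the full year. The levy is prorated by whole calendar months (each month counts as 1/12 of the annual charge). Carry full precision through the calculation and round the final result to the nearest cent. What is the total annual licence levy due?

$3587.00

January 1 – April 30, 2004: 4 months at 1.2% → $211000 × 1.2% × 4/12 = $844.0000
May 1 – December 31, 2004: 8 months at 1.95% → $211000 × 1.95% × 8/12 = $2743.0000
Total = $3587.0000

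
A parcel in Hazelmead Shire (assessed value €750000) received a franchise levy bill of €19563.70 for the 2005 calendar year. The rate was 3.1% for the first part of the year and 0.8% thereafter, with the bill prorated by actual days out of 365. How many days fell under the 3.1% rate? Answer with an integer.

287 days

Let d = days at the first rate; then 365 − d days at the second rate.
€750000 × [3.1%·d + 0.8%·(365−d)] / 365 = €19563.70
Solving gives d = 287, so the new rate took effect on 15 Oct 2005.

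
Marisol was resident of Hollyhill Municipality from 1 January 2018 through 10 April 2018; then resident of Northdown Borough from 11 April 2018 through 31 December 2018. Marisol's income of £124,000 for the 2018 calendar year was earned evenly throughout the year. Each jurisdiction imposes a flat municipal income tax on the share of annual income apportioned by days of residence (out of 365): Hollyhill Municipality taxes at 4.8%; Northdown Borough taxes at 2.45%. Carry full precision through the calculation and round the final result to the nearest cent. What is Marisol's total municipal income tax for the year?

Hollyhill Municipality, 1 January – 10 April 2018: 100 days → £124,000 × 4.8% × 100/365 = £1,630.6849
Northdown Borough, 11 April – 31 December 2018: 265 days → £124,000 × 2.45% × 265/365 = £2,205.6712
Total = £3,836.3562

£3,836.36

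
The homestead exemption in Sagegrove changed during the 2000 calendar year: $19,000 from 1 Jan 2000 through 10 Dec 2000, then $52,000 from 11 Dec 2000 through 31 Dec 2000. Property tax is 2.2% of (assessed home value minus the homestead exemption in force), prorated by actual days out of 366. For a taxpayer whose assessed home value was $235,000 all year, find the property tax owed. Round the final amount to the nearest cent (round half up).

1 Jan – 10 Dec 2000: 345 days, exemption $19,000 → ($235,000 − $19,000) × 2.2% × 345/366 = $4,479.3443
11 Dec – 31 Dec 2000: 21 days, exemption $52,000 → ($235,000 − $52,000) × 2.2% × 21/366 = $231.0000
Total = $4,710.3443

$4,710.34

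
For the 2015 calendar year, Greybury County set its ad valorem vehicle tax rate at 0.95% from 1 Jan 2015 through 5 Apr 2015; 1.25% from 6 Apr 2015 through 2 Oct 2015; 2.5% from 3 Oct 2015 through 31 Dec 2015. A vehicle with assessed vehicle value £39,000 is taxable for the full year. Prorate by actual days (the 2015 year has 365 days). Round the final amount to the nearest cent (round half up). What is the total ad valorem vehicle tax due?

1 Jan – 5 Apr 2015: 95 days at 0.95% → £39,000 × 0.95% × 95/365 = £96.4315
6 Apr – 2 Oct 2015: 180 days at 1.25% → £39,000 × 1.25% × 180/365 = £240.4110
3 Oct – 31 Dec 2015: 90 days at 2.5% → £39,000 × 2.5% × 90/365 = £240.4110
Total = £577.2534

£577.25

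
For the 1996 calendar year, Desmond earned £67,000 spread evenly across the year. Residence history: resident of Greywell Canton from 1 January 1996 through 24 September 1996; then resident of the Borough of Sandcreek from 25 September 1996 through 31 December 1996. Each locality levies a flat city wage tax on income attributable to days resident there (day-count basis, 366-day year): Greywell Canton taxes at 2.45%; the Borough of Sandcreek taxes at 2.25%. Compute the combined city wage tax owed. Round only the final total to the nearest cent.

Greywell Canton, 1 January – 24 September 1996: 268 days → £67,000 × 2.45% × 268/366 = £1,201.9727
The Borough of Sandcreek, 25 September – 31 December 1996: 98 days → £67,000 × 2.25% × 98/366 = £403.6475
Total = £1,605.6202

£1,605.62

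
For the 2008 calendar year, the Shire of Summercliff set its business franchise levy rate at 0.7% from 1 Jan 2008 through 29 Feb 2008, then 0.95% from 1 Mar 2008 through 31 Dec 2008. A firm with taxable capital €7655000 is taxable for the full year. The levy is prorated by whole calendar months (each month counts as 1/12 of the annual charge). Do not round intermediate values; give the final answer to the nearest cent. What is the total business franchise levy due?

€69532.92

1 Jan – 29 Feb 2008: 2 months at 0.7% → €7655000 × 0.7% × 2/12 = €8930.8333
1 Mar – 31 Dec 2008: 10 months at 0.95% → €7655000 × 0.95% × 10/12 = €60602.0833
Total = €69532.9167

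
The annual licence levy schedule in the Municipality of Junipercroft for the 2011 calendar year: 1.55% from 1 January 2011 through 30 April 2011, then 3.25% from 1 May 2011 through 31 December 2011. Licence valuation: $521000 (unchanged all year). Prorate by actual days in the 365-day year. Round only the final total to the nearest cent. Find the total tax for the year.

1 January – 30 April 2011: 120 days at 1.55% → $521000 × 1.55% × 120/365 = $2654.9589
1 May – 31 December 2011: 245 days at 3.25% → $521000 × 3.25% × 245/365 = $11365.6507
Total = $14020.6096

$14020.61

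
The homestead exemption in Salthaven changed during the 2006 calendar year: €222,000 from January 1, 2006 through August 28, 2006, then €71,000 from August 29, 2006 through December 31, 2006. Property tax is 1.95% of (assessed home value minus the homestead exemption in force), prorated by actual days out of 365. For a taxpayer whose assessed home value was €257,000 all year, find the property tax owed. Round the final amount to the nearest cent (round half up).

€1,690.89

January 1 – August 28, 2006: 240 days, exemption €222,000 → (€257,000 − €222,000) × 1.95% × 240/365 = €448.7671
August 29 – December 31, 2006: 125 days, exemption €71,000 → (€257,000 − €71,000) × 1.95% × 125/365 = €1,242.1233
Total = €1,690.8904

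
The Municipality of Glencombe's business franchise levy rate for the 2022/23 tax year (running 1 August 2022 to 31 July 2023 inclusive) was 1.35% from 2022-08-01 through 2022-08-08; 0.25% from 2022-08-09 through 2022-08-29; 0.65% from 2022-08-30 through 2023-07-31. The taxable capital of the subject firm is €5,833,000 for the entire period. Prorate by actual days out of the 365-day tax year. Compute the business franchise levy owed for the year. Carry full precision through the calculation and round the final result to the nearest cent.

€37,467.04

2022-08-01 to 2022-08-08: 8 days at 1.35% → €5,833,000 × 1.35% × 8/365 = €1,725.9288
2022-08-09 to 2022-08-29: 21 days at 0.25% → €5,833,000 × 0.25% × 21/365 = €838.9932
2022-08-30 to 2023-07-31: 336 days at 0.65% → €5,833,000 × 0.65% × 336/365 = €34,902.1151
Total = €37,467.0370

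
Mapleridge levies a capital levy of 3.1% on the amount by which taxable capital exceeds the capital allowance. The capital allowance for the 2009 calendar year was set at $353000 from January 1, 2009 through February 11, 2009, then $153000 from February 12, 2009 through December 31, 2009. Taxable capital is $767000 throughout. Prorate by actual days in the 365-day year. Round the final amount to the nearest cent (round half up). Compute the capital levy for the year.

$18320.58

January 1 – February 11, 2009: 42 days, exemption $353000 → ($767000 − $353000) × 3.1% × 42/365 = $1476.7890
February 12 – December 31, 2009: 323 days, exemption $153000 → ($767000 − $153000) × 3.1% × 323/365 = $16843.7863
Total = $18320.5753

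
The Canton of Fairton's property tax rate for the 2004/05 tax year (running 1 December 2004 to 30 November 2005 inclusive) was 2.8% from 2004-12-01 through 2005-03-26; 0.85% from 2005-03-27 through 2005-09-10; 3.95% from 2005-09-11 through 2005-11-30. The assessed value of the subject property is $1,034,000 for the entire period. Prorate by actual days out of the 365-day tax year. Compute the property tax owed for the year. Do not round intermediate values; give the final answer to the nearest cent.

$22,310.32

2004-12-01 to 2005-03-26: 116 days at 2.8% → $1,034,000 × 2.8% × 116/365 = $9,201.1836
2005-03-27 to 2005-09-10: 168 days at 0.85% → $1,034,000 × 0.85% × 168/365 = $4,045.3479
2005-09-11 to 2005-11-30: 81 days at 3.95% → $1,034,000 × 3.95% × 81/365 = $9,063.7890
Total = $22,310.3205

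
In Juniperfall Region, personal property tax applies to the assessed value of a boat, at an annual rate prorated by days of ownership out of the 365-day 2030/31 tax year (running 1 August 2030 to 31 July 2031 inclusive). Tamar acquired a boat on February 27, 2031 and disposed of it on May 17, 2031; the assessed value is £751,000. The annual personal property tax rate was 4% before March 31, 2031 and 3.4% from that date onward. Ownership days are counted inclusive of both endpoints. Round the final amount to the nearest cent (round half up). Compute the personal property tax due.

February 27 – March 30, 2031: 32 days at 4% → £751,000 × 4% × 32/365 = £2,633.6438
March 31 – May 17, 2031: 48 days at 3.4% → £751,000 × 3.4% × 48/365 = £3,357.8959
Total = £5,991.5397

£5,991.54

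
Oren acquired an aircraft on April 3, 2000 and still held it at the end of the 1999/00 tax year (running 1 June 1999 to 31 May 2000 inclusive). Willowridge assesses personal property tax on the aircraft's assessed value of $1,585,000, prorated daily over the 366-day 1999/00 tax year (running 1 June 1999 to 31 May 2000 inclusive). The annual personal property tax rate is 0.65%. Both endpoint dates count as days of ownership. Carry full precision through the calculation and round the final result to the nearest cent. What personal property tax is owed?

$1,660.79

Days held (April 3 – May 31, 2000): 59 out of 366
Tax = $1,585,000 × 0.65% × 59/366 = $1,660.7855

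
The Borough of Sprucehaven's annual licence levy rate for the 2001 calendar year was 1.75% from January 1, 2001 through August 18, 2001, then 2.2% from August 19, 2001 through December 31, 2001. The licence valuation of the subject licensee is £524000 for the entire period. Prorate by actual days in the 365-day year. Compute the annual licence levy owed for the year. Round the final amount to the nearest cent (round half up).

January 1 – August 18, 2001: 230 days at 1.75% → £524000 × 1.75% × 230/365 = £5778.3562
August 19 – December 31, 2001: 135 days at 2.2% → £524000 × 2.2% × 135/365 = £4263.7808
Total = £10042.1370

£10042.14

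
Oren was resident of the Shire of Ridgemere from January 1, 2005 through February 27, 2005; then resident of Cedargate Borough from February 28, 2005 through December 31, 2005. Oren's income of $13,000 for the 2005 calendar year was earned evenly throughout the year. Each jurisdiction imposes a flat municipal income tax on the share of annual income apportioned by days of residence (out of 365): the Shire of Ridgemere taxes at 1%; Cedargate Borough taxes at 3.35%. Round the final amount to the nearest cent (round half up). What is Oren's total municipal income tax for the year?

The Shire of Ridgemere, January 1 – February 27, 2005: 58 days → $13,000 × 1% × 58/365 = $20.6575
Cedargate Borough, February 28 – December 31, 2005: 307 days → $13,000 × 3.35% × 307/365 = $366.2973
Total = $386.9548

$386.95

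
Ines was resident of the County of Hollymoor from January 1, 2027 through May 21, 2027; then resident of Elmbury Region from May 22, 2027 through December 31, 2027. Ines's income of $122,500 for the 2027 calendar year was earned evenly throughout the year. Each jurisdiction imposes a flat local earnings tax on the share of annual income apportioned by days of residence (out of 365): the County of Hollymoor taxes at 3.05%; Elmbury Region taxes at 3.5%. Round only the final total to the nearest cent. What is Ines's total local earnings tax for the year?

The County of Hollymoor, January 1 – May 21, 2027: 141 days → $122,500 × 3.05% × 141/365 = $1,443.3185
Elmbury Region, May 22 – December 31, 2027: 224 days → $122,500 × 3.5% × 224/365 = $2,631.2329
Total = $4,074.5514

$4,074.55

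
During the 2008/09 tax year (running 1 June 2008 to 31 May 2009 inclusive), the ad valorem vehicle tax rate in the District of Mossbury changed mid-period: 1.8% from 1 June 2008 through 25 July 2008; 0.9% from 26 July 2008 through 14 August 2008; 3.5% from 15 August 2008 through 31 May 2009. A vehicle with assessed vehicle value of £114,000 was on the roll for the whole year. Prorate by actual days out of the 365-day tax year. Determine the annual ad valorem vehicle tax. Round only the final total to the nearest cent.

£3,535.56

1 June – 25 July 2008: 55 days at 1.8% → £114,000 × 1.8% × 55/365 = £309.2055
26 July – 14 August 2008: 20 days at 0.9% → £114,000 × 0.9% × 20/365 = £56.2192
15 August 2008 – 31 May 2009: 290 days at 3.5% → £114,000 × 3.5% × 290/365 = £3,170.1370
Total = £3,535.5616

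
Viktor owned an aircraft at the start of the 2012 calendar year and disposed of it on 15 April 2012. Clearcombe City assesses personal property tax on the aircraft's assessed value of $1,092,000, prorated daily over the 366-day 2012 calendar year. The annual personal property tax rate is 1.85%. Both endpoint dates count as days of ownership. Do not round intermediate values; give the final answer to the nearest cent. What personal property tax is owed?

Days held (1 January – 15 April 2012): 106 out of 366
Tax = $1,092,000 × 1.85% × 106/366 = $5,850.8525

$5,850.85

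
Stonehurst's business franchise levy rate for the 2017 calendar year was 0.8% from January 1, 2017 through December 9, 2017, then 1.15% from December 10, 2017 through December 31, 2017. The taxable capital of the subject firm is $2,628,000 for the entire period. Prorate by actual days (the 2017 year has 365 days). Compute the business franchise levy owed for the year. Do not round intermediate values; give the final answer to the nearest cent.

$21,578.40

January 1 – December 9, 2017: 343 days at 0.8% → $2,628,000 × 0.8% × 343/365 = $19,756.8000
December 10 – December 31, 2017: 22 days at 1.15% → $2,628,000 × 1.15% × 22/365 = $1,821.6000
Total = $21,578.4000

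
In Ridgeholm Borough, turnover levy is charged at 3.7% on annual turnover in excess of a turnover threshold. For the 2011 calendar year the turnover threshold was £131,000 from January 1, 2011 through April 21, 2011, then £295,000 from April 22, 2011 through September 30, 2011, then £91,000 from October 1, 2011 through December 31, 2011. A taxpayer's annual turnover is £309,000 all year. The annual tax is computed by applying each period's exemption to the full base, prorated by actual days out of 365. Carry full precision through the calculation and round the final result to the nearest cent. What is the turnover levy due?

£4,265.85

January 1 – April 21, 2011: 111 days, exemption £131,000 → (£309,000 − £131,000) × 3.7% × 111/365 = £2,002.8658
April 22 – September 30, 2011: 162 days, exemption £295,000 → (£309,000 − £295,000) × 3.7% × 162/365 = £229.9068
October 1 – December 31, 2011: 92 days, exemption £91,000 → (£309,000 − £91,000) × 3.7% × 92/365 = £2,033.0740
Total = £4,265.8466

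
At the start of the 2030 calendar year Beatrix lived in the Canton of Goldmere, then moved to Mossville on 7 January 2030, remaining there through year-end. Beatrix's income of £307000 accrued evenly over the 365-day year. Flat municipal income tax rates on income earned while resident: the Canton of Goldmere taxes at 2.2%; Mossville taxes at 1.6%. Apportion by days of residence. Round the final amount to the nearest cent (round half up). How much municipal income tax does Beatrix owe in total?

£4942.28

The Canton of Goldmere, 1 January – 6 January 2030: 6 days → £307000 × 2.2% × 6/365 = £111.0247
Mossville, 7 January – 31 December 2030: 359 days → £307000 × 1.6% × 359/365 = £4831.2548
Total = £4942.2795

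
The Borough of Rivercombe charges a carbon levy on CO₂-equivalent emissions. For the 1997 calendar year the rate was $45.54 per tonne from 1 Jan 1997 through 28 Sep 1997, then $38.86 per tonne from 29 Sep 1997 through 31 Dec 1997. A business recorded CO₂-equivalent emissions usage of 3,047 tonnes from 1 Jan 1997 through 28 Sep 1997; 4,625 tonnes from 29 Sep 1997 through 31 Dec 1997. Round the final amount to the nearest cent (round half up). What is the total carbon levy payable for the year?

$318,487.88

1 Jan – 28 Sep 1997: 3,047 tonnes at $45.54/tonne → $138,760.38
29 Sep – 31 Dec 1997: 4,625 tonnes at $38.86/tonne → $179,727.50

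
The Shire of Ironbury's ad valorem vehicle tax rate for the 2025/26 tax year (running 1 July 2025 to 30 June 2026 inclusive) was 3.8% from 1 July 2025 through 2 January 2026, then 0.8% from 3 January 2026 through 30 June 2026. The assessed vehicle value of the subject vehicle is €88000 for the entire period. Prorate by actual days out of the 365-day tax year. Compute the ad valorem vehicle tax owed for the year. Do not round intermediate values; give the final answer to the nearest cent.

€2049.32

1 July 2025 – 2 January 2026: 186 days at 3.8% → €88000 × 3.8% × 186/365 = €1704.0658
3 January – 30 June 2026: 179 days at 0.8% → €88000 × 0.8% × 179/365 = €345.2493
Total = €2049.3151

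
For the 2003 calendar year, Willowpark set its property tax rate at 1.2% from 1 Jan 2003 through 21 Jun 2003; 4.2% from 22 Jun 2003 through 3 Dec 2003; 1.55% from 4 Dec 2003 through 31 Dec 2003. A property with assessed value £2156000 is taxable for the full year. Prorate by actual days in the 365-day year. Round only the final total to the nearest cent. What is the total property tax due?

£55689.78

1 Jan – 21 Jun 2003: 172 days at 1.2% → £2156000 × 1.2% × 172/365 = £12191.7370
22 Jun – 3 Dec 2003: 165 days at 4.2% → £2156000 × 4.2% × 165/365 = £40934.4658
4 Dec – 31 Dec 2003: 28 days at 1.55% → £2156000 × 1.55% × 28/365 = £2563.5726
Total = £55689.7753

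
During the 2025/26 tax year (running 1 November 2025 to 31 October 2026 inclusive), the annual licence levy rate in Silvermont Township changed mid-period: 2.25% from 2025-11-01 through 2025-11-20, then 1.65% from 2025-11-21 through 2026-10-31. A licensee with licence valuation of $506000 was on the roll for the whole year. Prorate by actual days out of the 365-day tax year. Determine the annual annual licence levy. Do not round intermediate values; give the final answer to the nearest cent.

2025-11-01 to 2025-11-20: 20 days at 2.25% → $506000 × 2.25% × 20/365 = $623.8356
2025-11-21 to 2026-10-31: 345 days at 1.65% → $506000 × 1.65% × 345/365 = $7891.5205
Total = $8515.3562

$8515.36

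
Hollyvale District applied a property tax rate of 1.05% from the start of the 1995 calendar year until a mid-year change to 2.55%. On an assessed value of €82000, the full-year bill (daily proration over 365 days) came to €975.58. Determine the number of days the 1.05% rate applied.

331 days

Let d = days at the first rate; then 365 − d days at the second rate.
€82000 × [1.05%·d + 2.55%·(365−d)] / 365 = €975.58
Solving gives d = 331, so the new rate took effect on 28 November 1995.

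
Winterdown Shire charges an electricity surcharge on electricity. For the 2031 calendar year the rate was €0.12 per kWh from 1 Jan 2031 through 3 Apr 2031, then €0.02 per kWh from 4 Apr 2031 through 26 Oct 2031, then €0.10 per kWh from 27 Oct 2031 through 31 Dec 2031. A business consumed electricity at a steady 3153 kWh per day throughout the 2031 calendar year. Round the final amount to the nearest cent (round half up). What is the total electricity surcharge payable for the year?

1 Jan – 3 Apr 2031: 93 days × 3153 kWh/day = 293,229 kWh at €0.12/kWh → €35,187.48
4 Apr – 26 Oct 2031: 206 days × 3153 kWh/day = 649,518 kWh at €0.02/kWh → €12,990.36
27 Oct – 31 Dec 2031: 66 days × 3153 kWh/day = 208,098 kWh at €0.10/kWh → €20,809.80

€68,987.64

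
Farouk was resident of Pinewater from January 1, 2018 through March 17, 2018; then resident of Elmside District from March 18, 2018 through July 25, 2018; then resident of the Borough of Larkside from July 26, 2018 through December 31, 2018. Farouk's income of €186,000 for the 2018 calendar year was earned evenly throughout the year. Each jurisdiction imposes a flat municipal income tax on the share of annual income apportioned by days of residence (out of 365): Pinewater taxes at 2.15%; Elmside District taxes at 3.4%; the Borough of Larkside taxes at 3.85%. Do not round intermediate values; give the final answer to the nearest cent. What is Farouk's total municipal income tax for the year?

€6,204.50

Pinewater, January 1 – March 17, 2018: 76 days → €186,000 × 2.15% × 76/365 = €832.6685
Elmside District, March 18 – July 25, 2018: 130 days → €186,000 × 3.4% × 130/365 = €2,252.3836
The Borough of Larkside, July 26 – December 31, 2018: 159 days → €186,000 × 3.85% × 159/365 = €3,119.4493
Total = €6,204.5014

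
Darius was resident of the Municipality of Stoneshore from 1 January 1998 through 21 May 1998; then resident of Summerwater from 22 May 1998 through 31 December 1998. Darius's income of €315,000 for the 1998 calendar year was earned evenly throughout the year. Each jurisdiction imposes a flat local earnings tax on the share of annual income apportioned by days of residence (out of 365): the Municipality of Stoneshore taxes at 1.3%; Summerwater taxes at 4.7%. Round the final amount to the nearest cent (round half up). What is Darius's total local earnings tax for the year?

€10,667.71

The Municipality of Stoneshore, 1 January – 21 May 1998: 141 days → €315,000 × 1.3% × 141/365 = €1,581.9041
Summerwater, 22 May – 31 December 1998: 224 days → €315,000 × 4.7% × 224/365 = €9,085.8082
Total = €10,667.7123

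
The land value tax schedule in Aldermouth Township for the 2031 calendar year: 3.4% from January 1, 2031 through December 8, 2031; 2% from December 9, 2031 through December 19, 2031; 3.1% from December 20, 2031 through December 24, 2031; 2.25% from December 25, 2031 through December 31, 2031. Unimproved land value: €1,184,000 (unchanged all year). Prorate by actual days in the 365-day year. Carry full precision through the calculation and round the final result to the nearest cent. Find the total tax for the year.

€39,446.66

January 1 – December 8, 2031: 342 days at 3.4% → €1,184,000 × 3.4% × 342/365 = €37,719.3205
December 9 – December 19, 2031: 11 days at 2% → €1,184,000 × 2% × 11/365 = €713.6438
December 20 – December 24, 2031: 5 days at 3.1% → €1,184,000 × 3.1% × 5/365 = €502.7945
December 25 – December 31, 2031: 7 days at 2.25% → €1,184,000 × 2.25% × 7/365 = €510.9041
Total = €39,446.6630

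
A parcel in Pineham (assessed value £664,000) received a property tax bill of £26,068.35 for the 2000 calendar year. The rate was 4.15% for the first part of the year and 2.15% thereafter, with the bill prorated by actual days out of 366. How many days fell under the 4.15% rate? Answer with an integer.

325 days

Let d = days at the first rate; then 366 − d days at the second rate.
£664,000 × [4.15%·d + 2.15%·(366−d)] / 366 = £26,068.35
Solving gives d = 325, so the new rate took effect on November 21, 2000.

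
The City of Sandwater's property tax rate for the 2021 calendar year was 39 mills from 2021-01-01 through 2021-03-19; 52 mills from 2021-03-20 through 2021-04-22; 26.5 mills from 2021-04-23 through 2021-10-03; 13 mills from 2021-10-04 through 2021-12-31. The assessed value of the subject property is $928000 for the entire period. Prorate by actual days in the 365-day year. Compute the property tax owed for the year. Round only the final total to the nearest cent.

$26220.45

2021-01-01 to 2021-03-19: 78 days at 39 mills → $928000 × 3.9% × 78/365 = $7734.1808
2021-03-20 to 2021-04-22: 34 days at 52 mills → $928000 × 5.2% × 34/365 = $4495.0795
2021-04-23 to 2021-10-03: 164 days at 26.5 mills → $928000 × 2.65% × 164/365 = $11049.5562
2021-10-04 to 2021-12-31: 89 days at 13 mills → $928000 × 1.3% × 89/365 = $2941.6329
Total = $26220.4493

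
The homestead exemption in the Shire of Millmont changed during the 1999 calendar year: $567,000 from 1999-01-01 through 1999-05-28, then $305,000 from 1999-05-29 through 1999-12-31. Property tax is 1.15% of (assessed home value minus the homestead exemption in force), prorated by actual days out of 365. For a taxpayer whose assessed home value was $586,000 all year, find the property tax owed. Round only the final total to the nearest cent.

1999-01-01 to 1999-05-28: 148 days, exemption $567,000 → ($586,000 − $567,000) × 1.15% × 148/365 = $88.5973
1999-05-29 to 1999-12-31: 217 days, exemption $305,000 → ($586,000 − $305,000) × 1.15% × 217/365 = $1,921.1932
Total = $2,009.7904

$2,009.79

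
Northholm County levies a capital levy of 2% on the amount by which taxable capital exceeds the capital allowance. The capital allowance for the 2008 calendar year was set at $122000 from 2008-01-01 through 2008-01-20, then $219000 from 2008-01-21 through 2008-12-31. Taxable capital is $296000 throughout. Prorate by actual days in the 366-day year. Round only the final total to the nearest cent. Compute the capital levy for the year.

$1646.01

2008-01-01 to 2008-01-20: 20 days, exemption $122000 → ($296000 − $122000) × 2% × 20/366 = $190.1639
2008-01-21 to 2008-12-31: 346 days, exemption $219000 → ($296000 − $219000) × 2% × 346/366 = $1455.8470
Total = $1646.0109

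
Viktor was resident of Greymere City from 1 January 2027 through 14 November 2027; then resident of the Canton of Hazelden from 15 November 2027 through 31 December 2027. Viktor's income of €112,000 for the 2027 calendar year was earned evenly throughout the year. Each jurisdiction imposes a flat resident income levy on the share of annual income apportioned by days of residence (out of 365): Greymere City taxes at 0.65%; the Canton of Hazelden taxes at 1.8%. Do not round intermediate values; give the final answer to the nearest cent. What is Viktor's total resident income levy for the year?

Greymere City, 1 January – 14 November 2027: 318 days → €112,000 × 0.65% × 318/365 = €634.2575
The Canton of Hazelden, 15 November – 31 December 2027: 47 days → €112,000 × 1.8% × 47/365 = €259.5945
Total = €893.8521

€893.85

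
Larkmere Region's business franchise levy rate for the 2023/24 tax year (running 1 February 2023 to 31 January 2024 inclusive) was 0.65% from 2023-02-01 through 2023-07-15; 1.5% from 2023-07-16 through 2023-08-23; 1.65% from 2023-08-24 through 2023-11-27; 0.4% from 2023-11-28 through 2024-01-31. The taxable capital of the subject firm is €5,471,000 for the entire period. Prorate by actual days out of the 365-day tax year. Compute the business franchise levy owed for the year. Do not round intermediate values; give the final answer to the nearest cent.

2023-02-01 to 2023-07-15: 165 days at 0.65% → €5,471,000 × 0.65% × 165/365 = €16,075.7466
2023-07-16 to 2023-08-23: 39 days at 1.5% → €5,471,000 × 1.5% × 39/365 = €8,768.5890
2023-08-24 to 2023-11-27: 96 days at 1.65% → €5,471,000 × 1.65% × 96/365 = €23,742.6411
2023-11-28 to 2024-01-31: 65 days at 0.4% → €5,471,000 × 0.4% × 65/365 = €3,897.1507
Total = €52,484.1274

€52,484.13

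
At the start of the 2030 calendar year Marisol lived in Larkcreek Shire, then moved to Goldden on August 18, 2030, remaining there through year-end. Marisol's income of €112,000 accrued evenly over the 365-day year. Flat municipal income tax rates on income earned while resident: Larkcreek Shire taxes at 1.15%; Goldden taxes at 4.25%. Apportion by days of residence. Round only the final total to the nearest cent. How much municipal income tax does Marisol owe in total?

Larkcreek Shire, January 1 – August 17, 2030: 229 days → €112,000 × 1.15% × 229/365 = €808.0877
Goldden, August 18 – December 31, 2030: 136 days → €112,000 × 4.25% × 136/365 = €1,773.5890
Total = €2,581.6767

€2,581.68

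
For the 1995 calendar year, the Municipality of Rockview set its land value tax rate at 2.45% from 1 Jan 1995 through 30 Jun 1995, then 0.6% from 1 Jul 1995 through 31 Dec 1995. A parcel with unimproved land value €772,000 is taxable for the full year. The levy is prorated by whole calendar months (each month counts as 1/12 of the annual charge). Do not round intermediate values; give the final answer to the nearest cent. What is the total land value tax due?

1 Jan – 30 Jun 1995: 6 months at 2.45% → €772,000 × 2.45% × 6/12 = €9,457.0000
1 Jul – 31 Dec 1995: 6 months at 0.6% → €772,000 × 0.6% × 6/12 = €2,316.0000
Total = €11,773.0000

€11,773.00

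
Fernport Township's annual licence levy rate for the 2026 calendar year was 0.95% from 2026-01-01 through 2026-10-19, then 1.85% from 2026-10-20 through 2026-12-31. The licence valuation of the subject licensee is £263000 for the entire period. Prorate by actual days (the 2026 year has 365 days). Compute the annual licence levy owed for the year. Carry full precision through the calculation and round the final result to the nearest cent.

£2971.90

2026-01-01 to 2026-10-19: 292 days at 0.95% → £263000 × 0.95% × 292/365 = £1998.8000
2026-10-20 to 2026-12-31: 73 days at 1.85% → £263000 × 1.85% × 73/365 = £973.1000
Total = £2971.9000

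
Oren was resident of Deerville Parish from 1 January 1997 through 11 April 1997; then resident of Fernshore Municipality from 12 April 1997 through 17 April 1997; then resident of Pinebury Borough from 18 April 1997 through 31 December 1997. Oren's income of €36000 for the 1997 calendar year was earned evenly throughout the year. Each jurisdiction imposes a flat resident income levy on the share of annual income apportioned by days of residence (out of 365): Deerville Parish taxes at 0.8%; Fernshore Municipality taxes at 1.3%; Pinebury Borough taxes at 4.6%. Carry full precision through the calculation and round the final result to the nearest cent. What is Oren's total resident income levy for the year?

€1257.93

Deerville Parish, 1 January – 11 April 1997: 101 days → €36000 × 0.8% × 101/365 = €79.6932
Fernshore Municipality, 12 April – 17 April 1997: 6 days → €36000 × 1.3% × 6/365 = €7.6932
Pinebury Borough, 18 April – 31 December 1997: 258 days → €36000 × 4.6% × 258/365 = €1170.5425
Total = €1257.9288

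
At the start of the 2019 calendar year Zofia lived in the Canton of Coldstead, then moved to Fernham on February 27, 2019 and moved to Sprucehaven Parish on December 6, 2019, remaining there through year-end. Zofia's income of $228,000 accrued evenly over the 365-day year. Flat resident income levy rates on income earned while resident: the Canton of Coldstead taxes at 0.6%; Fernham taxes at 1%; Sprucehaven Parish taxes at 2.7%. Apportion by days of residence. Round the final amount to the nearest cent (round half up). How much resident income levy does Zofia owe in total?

$2,413.68

The Canton of Coldstead, January 1 – February 26, 2019: 57 days → $228,000 × 0.6% × 57/365 = $213.6329
Fernham, February 27 – December 5, 2019: 282 days → $228,000 × 1% × 282/365 = $1,761.5342
Sprucehaven Parish, December 6 – December 31, 2019: 26 days → $228,000 × 2.7% × 26/365 = $438.5096
Total = $2,413.6767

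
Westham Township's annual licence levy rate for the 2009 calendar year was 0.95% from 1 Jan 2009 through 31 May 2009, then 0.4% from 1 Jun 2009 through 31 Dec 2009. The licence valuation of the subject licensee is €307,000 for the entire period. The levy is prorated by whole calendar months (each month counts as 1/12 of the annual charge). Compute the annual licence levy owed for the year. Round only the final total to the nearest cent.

€1,931.54

1 Jan – 31 May 2009: 5 months at 0.95% → €307,000 × 0.95% × 5/12 = €1,215.2083
1 Jun – 31 Dec 2009: 7 months at 0.4% → €307,000 × 0.4% × 7/12 = €716.3333
Total = €1,931.5417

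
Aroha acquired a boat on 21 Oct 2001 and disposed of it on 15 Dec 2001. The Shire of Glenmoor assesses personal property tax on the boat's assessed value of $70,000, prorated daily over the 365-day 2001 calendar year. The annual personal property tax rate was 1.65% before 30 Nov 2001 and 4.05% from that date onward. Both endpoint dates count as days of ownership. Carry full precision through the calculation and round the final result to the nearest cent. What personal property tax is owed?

21 Oct – 29 Nov 2001: 40 days at 1.65% → $70,000 × 1.65% × 40/365 = $126.5753
30 Nov – 15 Dec 2001: 16 days at 4.05% → $70,000 × 4.05% × 16/365 = $124.2740
Total = $250.8493

$250.85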